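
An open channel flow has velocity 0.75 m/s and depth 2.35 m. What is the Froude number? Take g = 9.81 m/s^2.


The Froude number is defined as Fr = V / sqrt(g*y).
g*y = 9.81 * 2.35 = 23.0535.
sqrt(g*y) = sqrt(23.0535) = 4.8014.
Fr = 0.75 / 4.8014 = 0.1562.

0.1562


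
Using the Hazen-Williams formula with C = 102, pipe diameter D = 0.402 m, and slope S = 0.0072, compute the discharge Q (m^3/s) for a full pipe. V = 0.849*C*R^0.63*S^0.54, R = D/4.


For a full circular pipe, R = D/4 = 0.402/4 = 0.1005 m.
V = 0.849 * 102 * 0.1005^0.63 * 0.0072^0.54
  = 0.849 * 102 * 0.235161 * 0.069656
  = 1.4185 m/s.
Pipe area A = pi*D^2/4 = pi*0.402^2/4 = 0.1269 m^2.
Q = A * V = 0.1269 * 1.4185 = 0.18 m^3/s.

0.18


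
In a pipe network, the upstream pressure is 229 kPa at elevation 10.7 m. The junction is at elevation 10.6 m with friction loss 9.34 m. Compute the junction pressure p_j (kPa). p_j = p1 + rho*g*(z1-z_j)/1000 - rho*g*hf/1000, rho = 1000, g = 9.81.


Junction pressure: p_j = p1 + rho*g*(z1 - z_j)/1000 - rho*g*hf/1000.
Elevation term = 1000*9.81*(10.7 - 10.6)/1000 = 0.981 kPa.
Friction term = 1000*9.81*9.34/1000 = 91.625 kPa.
p_j = 229 + 0.981 - 91.625 = 138.36 kPa.

138.36


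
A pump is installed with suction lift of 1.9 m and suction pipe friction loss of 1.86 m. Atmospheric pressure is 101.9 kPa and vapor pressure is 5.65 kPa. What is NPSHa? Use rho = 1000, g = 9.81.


NPSHa = p_atm/(rho*g) - z_s - hf_s - p_vap/(rho*g).
p_atm/(rho*g) = 101.9*1000 / (1000*9.81) = 10.387 m.
p_vap/(rho*g) = 5.65*1000 / (1000*9.81) = 0.576 m.
NPSHa = 10.387 - 1.9 - 1.86 - 0.576
      = 6.05 m.

6.05


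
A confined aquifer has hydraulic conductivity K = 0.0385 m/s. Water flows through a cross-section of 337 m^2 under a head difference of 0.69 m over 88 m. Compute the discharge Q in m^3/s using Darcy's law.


Darcy's law: Q = K * A * i, where i = dh/L.
Hydraulic gradient i = 0.69 / 88 = 0.007841.
Q = 0.0385 * 337 * 0.007841
  = 0.1017 m^3/s.

0.1017


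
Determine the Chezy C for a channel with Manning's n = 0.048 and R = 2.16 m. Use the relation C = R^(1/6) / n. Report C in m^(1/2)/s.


The Chezy coefficient relates to Manning's n through C = R^(1/6) / n.
R^(1/6) = 2.16^(1/6) = 1.136952.
C = 1.136952 / 0.048 = 23.69 m^(1/2)/s.

23.69


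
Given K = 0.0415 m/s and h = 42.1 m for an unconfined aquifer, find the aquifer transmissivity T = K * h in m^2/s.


Transmissivity is defined as T = K * h.
T = 0.0415 * 42.1
  = 1.7472 m^2/s.

1.7472


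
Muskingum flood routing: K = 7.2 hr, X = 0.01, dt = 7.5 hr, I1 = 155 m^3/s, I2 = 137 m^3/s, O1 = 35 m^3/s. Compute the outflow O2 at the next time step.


Muskingum coefficients:
denom = 2*K*(1-X) + dt = 2*7.2*(1-0.01) + 7.5 = 21.756.
C0 = (dt - 2*K*X)/denom = (7.5 - 2*7.2*0.01)/21.756 = 0.3381.
C1 = (dt + 2*K*X)/denom = (7.5 + 2*7.2*0.01)/21.756 = 0.3514.
C2 = (2*K*(1-X) - dt)/denom = 0.3105.
O2 = C0*I2 + C1*I1 + C2*O1
   = 0.3381*137 + 0.3514*155 + 0.3105*35
   = 111.65 m^3/s.

111.65


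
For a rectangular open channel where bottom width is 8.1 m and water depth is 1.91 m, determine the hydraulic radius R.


For a rectangular section:
Flow area A = b * y = 8.1 * 1.91 = 15.47 m^2.
Wetted perimeter P = b + 2y = 8.1 + 2*1.91 = 11.92 m.
Hydraulic radius R = A/P = 15.47 / 11.92 = 1.2979 m.

1.2979


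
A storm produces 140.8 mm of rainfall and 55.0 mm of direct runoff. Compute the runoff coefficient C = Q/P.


The runoff coefficient C = runoff depth / rainfall depth.
C = 55.0 / 140.8
  = 0.3906.

0.3906


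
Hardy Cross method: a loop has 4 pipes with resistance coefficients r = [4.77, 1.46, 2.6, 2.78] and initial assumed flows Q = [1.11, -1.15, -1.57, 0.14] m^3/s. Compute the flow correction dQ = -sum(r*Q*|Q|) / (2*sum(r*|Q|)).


Numerator terms (r*Q*|Q|): 4.77*1.11*|1.11| = 5.8771; 1.46*-1.15*|-1.15| = -1.9308; 2.6*-1.57*|-1.57| = -6.4087; 2.78*0.14*|0.14| = 0.0545.
Sum of numerator = -2.408.
Denominator terms (r*|Q|): 4.77*|1.11| = 5.2947; 1.46*|-1.15| = 1.679; 2.6*|-1.57| = 4.082; 2.78*|0.14| = 0.3892.
2 * sum of denominator = 2 * 11.4449 = 22.8898.
dQ = --2.408 / 22.8898 = 0.1052 m^3/s.

0.1052


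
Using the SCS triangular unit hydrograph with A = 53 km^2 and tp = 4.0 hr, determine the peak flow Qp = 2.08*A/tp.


SCS formula: Qp = 2.08 * A / tp.
Qp = 2.08 * 53 / 4.0
   = 110.24 / 4.0
   = 27.56 m^3/s per cm.

27.56


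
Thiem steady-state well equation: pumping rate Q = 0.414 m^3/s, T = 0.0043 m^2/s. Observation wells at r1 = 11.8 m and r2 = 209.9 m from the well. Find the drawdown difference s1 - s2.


Thiem equation: s1 - s2 = Q/(2*pi*T) * ln(r2/r1).
ln(r2/r1) = ln(209.9/11.8) = 2.8785.
Q/(2*pi*T) = 0.414 / (2*pi*0.0043) = 0.414 / 0.027 = 15.3233.
s1 - s2 = 15.3233 * 2.8785 = 44.1086 m.

44.1086


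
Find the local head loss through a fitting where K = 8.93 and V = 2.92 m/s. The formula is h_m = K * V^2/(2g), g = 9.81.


Minor loss formula: h_m = K * V^2/(2g).
V^2 = 2.92^2 = 8.5264.
V^2/(2g) = 8.5264 / 19.62 = 0.4346 m.
h_m = 8.93 * 0.4346 = 3.8808 m.

3.8808


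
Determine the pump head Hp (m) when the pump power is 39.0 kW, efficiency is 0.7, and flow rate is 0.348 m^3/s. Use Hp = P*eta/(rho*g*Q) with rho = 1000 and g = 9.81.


Pump head formula: Hp = P * eta / (rho * g * Q).
Numerator: P * eta = 39.0 * 1000 * 0.7 = 27300.0 W.
Denominator: rho * g * Q = 1000 * 9.81 * 0.348 = 3413.88.
Hp = 27300.0 / 3413.88 = 8.0 m.

8.0


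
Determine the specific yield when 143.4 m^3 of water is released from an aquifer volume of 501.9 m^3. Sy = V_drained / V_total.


Specific yield Sy = Volume drained / Total volume.
Sy = 143.4 / 501.9
   = 0.2857.

0.2857


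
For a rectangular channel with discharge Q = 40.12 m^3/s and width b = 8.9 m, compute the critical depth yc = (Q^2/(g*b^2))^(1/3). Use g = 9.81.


Using yc = (Q^2 / (g * b^2))^(1/3):
Q^2 = 40.12^2 = 1609.61.
g * b^2 = 9.81 * 8.9^2 = 9.81 * 79.21 = 777.05.
Q^2 / (g*b^2) = 1609.61 / 777.05 = 2.0714.
yc = 2.0714^(1/3) = 1.2747 m.

1.2747


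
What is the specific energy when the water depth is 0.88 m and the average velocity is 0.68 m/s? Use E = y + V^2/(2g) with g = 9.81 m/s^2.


Specific energy E = y + V^2/(2g).
Velocity head = V^2/(2g) = 0.68^2 / (2*9.81) = 0.4624 / 19.62 = 0.0236 m.
E = 0.88 + 0.0236 = 0.9036 m.

0.9036


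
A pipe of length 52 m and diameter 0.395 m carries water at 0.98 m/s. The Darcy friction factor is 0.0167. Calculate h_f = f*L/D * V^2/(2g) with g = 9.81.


Darcy-Weisbach equation: h_f = f * (L/D) * V^2/(2g).
f * L/D = 0.0167 * 52/0.395 = 2.1985.
V^2/(2g) = 0.98^2 / (2*9.81) = 0.9604 / 19.62 = 0.049 m.
h_f = 2.1985 * 0.049 = 0.108 m.

0.108


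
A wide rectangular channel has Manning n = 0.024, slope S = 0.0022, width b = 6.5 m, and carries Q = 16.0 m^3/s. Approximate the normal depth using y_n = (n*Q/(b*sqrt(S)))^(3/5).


We use the wide-channel approximation y_n = (n*Q/(b*sqrt(S)))^(3/5).
sqrt(S) = sqrt(0.0022) = 0.046904.
Numerator: n*Q = 0.024 * 16.0 = 0.384.
Denominator: b*sqrt(S) = 6.5 * 0.046904 = 0.304876.
arg = 1.2595.
y_n = 1.2595^(3/5) = 1.1485 m.

1.1485


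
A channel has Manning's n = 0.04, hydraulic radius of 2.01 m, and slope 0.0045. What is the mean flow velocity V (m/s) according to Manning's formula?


Manning's equation gives V = (1/n) * R^(2/3) * S^(1/2).
First, compute R^(2/3) = 2.01^(2/3) = 1.5927.
Next, S^(1/2) = 0.0045^(1/2) = 0.067082.
Then 1/n = 1/0.04 = 25.0.
V = 25.0 * 1.5927 * 0.067082 = 2.671 m/s.

2.671


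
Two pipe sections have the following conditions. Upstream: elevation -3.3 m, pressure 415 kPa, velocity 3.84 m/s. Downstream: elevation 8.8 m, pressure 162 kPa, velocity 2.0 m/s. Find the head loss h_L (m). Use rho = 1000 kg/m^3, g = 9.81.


Total head at each section: H = z + p/(rho*g) + V^2/(2g).
H1 = -3.3 + 415*1000/(1000*9.81) + 3.84^2/(2*9.81)
   = -3.3 + 42.304 + 0.7516
   = 39.755 m.
H2 = 8.8 + 162*1000/(1000*9.81) + 2.0^2/(2*9.81)
   = 8.8 + 16.514 + 0.2039
   = 25.518 m.
h_L = H1 - H2 = 39.755 - 25.518 = 14.238 m.

14.238


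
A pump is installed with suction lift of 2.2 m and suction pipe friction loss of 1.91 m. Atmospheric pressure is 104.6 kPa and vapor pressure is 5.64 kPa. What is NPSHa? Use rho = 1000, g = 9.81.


NPSHa = p_atm/(rho*g) - z_s - hf_s - p_vap/(rho*g).
p_atm/(rho*g) = 104.6*1000 / (1000*9.81) = 10.663 m.
p_vap/(rho*g) = 5.64*1000 / (1000*9.81) = 0.575 m.
NPSHa = 10.663 - 2.2 - 1.91 - 0.575
      = 5.98 m.

5.98


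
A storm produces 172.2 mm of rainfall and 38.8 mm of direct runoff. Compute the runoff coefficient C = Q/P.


The runoff coefficient C = runoff depth / rainfall depth.
C = 38.8 / 172.2
  = 0.2253.

0.2253


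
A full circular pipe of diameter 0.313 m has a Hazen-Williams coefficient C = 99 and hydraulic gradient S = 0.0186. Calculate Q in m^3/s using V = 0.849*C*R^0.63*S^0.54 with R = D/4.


For a full circular pipe, R = D/4 = 0.313/4 = 0.0783 m.
V = 0.849 * 99 * 0.0783^0.63 * 0.0186^0.54
  = 0.849 * 99 * 0.200861 * 0.116289
  = 1.9632 m/s.
Pipe area A = pi*D^2/4 = pi*0.313^2/4 = 0.0769 m^2.
Q = A * V = 0.0769 * 1.9632 = 0.1511 m^3/s.

0.1511


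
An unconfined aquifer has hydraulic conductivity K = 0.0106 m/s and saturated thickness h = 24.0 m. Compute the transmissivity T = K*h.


Transmissivity is defined as T = K * h.
T = 0.0106 * 24.0
  = 0.2544 m^2/s.

0.2544


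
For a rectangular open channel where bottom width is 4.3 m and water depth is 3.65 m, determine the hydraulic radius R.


For a rectangular section:
Flow area A = b * y = 4.3 * 3.65 = 15.69 m^2.
Wetted perimeter P = b + 2y = 4.3 + 2*3.65 = 11.6 m.
Hydraulic radius R = A/P = 15.69 / 11.6 = 1.353 m.

1.353


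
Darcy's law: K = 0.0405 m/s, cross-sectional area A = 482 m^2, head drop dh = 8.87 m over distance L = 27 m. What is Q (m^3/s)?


Darcy's law: Q = K * A * i, where i = dh/L.
Hydraulic gradient i = 8.87 / 27 = 0.328519.
Q = 0.0405 * 482 * 0.328519
  = 6.413 m^3/s.

6.413


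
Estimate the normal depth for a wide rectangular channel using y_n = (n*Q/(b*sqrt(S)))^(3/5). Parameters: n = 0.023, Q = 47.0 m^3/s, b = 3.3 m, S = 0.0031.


We use the wide-channel approximation y_n = (n*Q/(b*sqrt(S)))^(3/5).
sqrt(S) = sqrt(0.0031) = 0.055678.
Numerator: n*Q = 0.023 * 47.0 = 1.081.
Denominator: b*sqrt(S) = 3.3 * 0.055678 = 0.183737.
arg = 5.8834.
y_n = 5.8834^(3/5) = 2.8959 m.

2.8959


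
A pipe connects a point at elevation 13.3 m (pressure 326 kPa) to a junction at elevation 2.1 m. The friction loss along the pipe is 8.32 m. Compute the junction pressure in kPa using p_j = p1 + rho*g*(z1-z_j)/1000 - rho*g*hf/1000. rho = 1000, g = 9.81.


Junction pressure: p_j = p1 + rho*g*(z1 - z_j)/1000 - rho*g*hf/1000.
Elevation term = 1000*9.81*(13.3 - 2.1)/1000 = 109.872 kPa.
Friction term = 1000*9.81*8.32/1000 = 81.619 kPa.
p_j = 326 + 109.872 - 81.619 = 354.25 kPa.

354.25


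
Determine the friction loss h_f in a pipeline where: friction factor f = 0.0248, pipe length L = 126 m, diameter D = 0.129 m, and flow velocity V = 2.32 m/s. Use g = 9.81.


Darcy-Weisbach equation: h_f = f * (L/D) * V^2/(2g).
f * L/D = 0.0248 * 126/0.129 = 24.2233.
V^2/(2g) = 2.32^2 / (2*9.81) = 5.3824 / 19.62 = 0.2743 m.
h_f = 24.2233 * 0.2743 = 6.645 m.

6.645


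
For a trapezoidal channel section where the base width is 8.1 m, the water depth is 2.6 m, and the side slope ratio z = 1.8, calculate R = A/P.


For a trapezoidal section with side slope z:
A = (b + z*y)*y = (8.1 + 1.8*2.6)*2.6 = 33.228 m^2.
P = b + 2*y*sqrt(1 + z^2) = 8.1 + 2*2.6*sqrt(1 + 1.8^2) = 18.807 m.
R = A/P = 33.228 / 18.807 = 1.7667 m.

1.7667


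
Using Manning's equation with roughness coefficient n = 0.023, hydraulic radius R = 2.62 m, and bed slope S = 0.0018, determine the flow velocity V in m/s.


Manning's equation gives V = (1/n) * R^(2/3) * S^(1/2).
First, compute R^(2/3) = 2.62^(2/3) = 1.9005.
Next, S^(1/2) = 0.0018^(1/2) = 0.042426.
Then 1/n = 1/0.023 = 43.48.
V = 43.48 * 1.9005 * 0.042426 = 3.5057 m/s.

3.5057


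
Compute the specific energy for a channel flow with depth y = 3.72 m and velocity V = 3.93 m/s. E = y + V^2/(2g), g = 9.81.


Specific energy E = y + V^2/(2g).
Velocity head = V^2/(2g) = 3.93^2 / (2*9.81) = 15.4449 / 19.62 = 0.7872 m.
E = 3.72 + 0.7872 = 4.5072 m.

4.5072


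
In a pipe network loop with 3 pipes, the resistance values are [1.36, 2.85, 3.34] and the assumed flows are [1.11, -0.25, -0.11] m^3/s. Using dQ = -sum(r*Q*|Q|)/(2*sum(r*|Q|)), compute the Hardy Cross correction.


Numerator terms (r*Q*|Q|): 1.36*1.11*|1.11| = 1.6757; 2.85*-0.25*|-0.25| = -0.1781; 3.34*-0.11*|-0.11| = -0.0404.
Sum of numerator = 1.4571.
Denominator terms (r*|Q|): 1.36*|1.11| = 1.5096; 2.85*|-0.25| = 0.7125; 3.34*|-0.11| = 0.3674.
2 * sum of denominator = 2 * 2.5895 = 5.179.
dQ = -1.4571 / 5.179 = -0.2814 m^3/s.

-0.2814


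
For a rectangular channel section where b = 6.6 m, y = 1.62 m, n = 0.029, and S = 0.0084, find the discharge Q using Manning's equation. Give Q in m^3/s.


For a rectangular channel, the cross-sectional area A = b * y = 6.6 * 1.62 = 10.69 m^2.
The wetted perimeter P = b + 2y = 6.6 + 2*1.62 = 9.84 m.
Hydraulic radius R = A/P = 10.69/9.84 = 1.0866 m.
Velocity V = (1/n)*R^(2/3)*S^(1/2) = (1/0.029)*1.0866^(2/3)*0.0084^(1/2) = 3.3403 m/s.
Discharge Q = A * V = 10.69 * 3.3403 = 35.714 m^3/s.

35.714


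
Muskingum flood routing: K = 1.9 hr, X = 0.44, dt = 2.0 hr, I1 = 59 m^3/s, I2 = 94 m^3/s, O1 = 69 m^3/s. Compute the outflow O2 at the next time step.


Muskingum coefficients:
denom = 2*K*(1-X) + dt = 2*1.9*(1-0.44) + 2.0 = 4.128.
C0 = (dt - 2*K*X)/denom = (2.0 - 2*1.9*0.44)/4.128 = 0.0795.
C1 = (dt + 2*K*X)/denom = (2.0 + 2*1.9*0.44)/4.128 = 0.8895.
C2 = (2*K*(1-X) - dt)/denom = 0.031.
O2 = C0*I2 + C1*I1 + C2*O1
   = 0.0795*94 + 0.8895*59 + 0.031*69
   = 62.09 m^3/s.

62.09


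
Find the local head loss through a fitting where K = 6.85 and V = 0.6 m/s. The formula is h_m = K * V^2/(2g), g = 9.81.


Minor loss formula: h_m = K * V^2/(2g).
V^2 = 0.6^2 = 0.36.
V^2/(2g) = 0.36 / 19.62 = 0.0183 m.
h_m = 6.85 * 0.0183 = 0.1257 m.

0.1257


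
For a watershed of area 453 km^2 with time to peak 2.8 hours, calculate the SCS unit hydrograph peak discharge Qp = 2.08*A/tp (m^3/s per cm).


SCS formula: Qp = 2.08 * A / tp.
Qp = 2.08 * 453 / 2.8
   = 942.24 / 2.8
   = 336.51 m^3/s per cm.

336.51


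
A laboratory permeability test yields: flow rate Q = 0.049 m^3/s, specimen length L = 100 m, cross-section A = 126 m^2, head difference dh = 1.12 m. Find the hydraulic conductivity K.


From K = Q*L / (A*dh):
Numerator: Q*L = 0.049 * 100 = 4.9.
Denominator: A*dh = 126 * 1.12 = 141.12.
K = 4.9 / 141.12 = 0.034722 m/s.

0.034722


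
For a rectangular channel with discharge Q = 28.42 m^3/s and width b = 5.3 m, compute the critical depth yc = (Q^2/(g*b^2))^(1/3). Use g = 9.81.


Using yc = (Q^2 / (g * b^2))^(1/3):
Q^2 = 28.42^2 = 807.7.
g * b^2 = 9.81 * 5.3^2 = 9.81 * 28.09 = 275.56.
Q^2 / (g*b^2) = 807.7 / 275.56 = 2.9311.
yc = 2.9311^(1/3) = 1.4311 m.

1.4311


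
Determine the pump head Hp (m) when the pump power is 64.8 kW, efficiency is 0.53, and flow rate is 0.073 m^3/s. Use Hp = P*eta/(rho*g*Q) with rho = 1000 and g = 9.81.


Pump head formula: Hp = P * eta / (rho * g * Q).
Numerator: P * eta = 64.8 * 1000 * 0.53 = 34344.0 W.
Denominator: rho * g * Q = 1000 * 9.81 * 0.073 = 716.13.
Hp = 34344.0 / 716.13 = 47.96 m.

47.96


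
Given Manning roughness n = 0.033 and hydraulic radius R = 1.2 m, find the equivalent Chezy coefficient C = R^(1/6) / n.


The Chezy coefficient relates to Manning's n through C = R^(1/6) / n.
R^(1/6) = 1.2^(1/6) = 1.030853.
C = 1.030853 / 0.033 = 31.24 m^(1/2)/s.

31.24


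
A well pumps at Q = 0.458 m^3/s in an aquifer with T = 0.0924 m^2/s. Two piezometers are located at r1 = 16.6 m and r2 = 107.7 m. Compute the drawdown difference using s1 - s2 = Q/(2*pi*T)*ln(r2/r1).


Thiem equation: s1 - s2 = Q/(2*pi*T) * ln(r2/r1).
ln(r2/r1) = ln(107.7/16.6) = 1.8699.
Q/(2*pi*T) = 0.458 / (2*pi*0.0924) = 0.458 / 0.5806 = 0.7889.
s1 - s2 = 0.7889 * 1.8699 = 1.4752 m.

1.4752


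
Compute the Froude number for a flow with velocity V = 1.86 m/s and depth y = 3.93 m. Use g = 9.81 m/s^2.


The Froude number is defined as Fr = V / sqrt(g*y).
g*y = 9.81 * 3.93 = 38.5533.
sqrt(g*y) = sqrt(38.5533) = 6.2091.
Fr = 1.86 / 6.2091 = 0.2996.

0.2996


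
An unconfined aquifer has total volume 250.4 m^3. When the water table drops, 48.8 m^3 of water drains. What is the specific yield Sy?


Specific yield Sy = Volume drained / Total volume.
Sy = 48.8 / 250.4
   = 0.1949.

0.1949


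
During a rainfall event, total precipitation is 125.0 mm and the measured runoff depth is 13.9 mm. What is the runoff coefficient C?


The runoff coefficient C = runoff depth / rainfall depth.
C = 13.9 / 125.0
  = 0.1112.

0.1112


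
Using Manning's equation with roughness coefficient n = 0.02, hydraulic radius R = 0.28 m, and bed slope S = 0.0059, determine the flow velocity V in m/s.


Manning's equation gives V = (1/n) * R^(2/3) * S^(1/2).
First, compute R^(2/3) = 0.28^(2/3) = 0.428.
Next, S^(1/2) = 0.0059^(1/2) = 0.076811.
Then 1/n = 1/0.02 = 50.0.
V = 50.0 * 0.428 * 0.076811 = 1.6437 m/s.

1.6437


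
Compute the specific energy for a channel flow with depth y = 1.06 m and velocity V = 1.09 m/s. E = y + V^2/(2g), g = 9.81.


Specific energy E = y + V^2/(2g).
Velocity head = V^2/(2g) = 1.09^2 / (2*9.81) = 1.1881 / 19.62 = 0.0606 m.
E = 1.06 + 0.0606 = 1.1206 m.

1.1206


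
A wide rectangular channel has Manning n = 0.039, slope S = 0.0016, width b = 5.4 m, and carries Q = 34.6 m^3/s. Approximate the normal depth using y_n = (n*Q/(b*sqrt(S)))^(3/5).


We use the wide-channel approximation y_n = (n*Q/(b*sqrt(S)))^(3/5).
sqrt(S) = sqrt(0.0016) = 0.04.
Numerator: n*Q = 0.039 * 34.6 = 1.3494.
Denominator: b*sqrt(S) = 5.4 * 0.04 = 0.216.
arg = 6.2472.
y_n = 6.2472^(3/5) = 3.002 m.

3.002


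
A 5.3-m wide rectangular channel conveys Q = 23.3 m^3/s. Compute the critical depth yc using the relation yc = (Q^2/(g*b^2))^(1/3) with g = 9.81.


Using yc = (Q^2 / (g * b^2))^(1/3):
Q^2 = 23.3^2 = 542.89.
g * b^2 = 9.81 * 5.3^2 = 9.81 * 28.09 = 275.56.
Q^2 / (g*b^2) = 542.89 / 275.56 = 1.9701.
yc = 1.9701^(1/3) = 1.2536 m.

1.2536


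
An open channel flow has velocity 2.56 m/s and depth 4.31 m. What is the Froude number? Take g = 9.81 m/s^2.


The Froude number is defined as Fr = V / sqrt(g*y).
g*y = 9.81 * 4.31 = 42.2811.
sqrt(g*y) = sqrt(42.2811) = 6.5024.
Fr = 2.56 / 6.5024 = 0.3937.

0.3937


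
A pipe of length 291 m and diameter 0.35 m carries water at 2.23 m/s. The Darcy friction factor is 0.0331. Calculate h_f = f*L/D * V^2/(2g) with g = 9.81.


Darcy-Weisbach equation: h_f = f * (L/D) * V^2/(2g).
f * L/D = 0.0331 * 291/0.35 = 27.5203.
V^2/(2g) = 2.23^2 / (2*9.81) = 4.9729 / 19.62 = 0.2535 m.
h_f = 27.5203 * 0.2535 = 6.975 m.

6.975


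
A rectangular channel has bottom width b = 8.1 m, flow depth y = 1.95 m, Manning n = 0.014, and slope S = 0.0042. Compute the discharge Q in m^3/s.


For a rectangular channel, the cross-sectional area A = b * y = 8.1 * 1.95 = 15.79 m^2.
The wetted perimeter P = b + 2y = 8.1 + 2*1.95 = 12.0 m.
Hydraulic radius R = A/P = 15.79/12.0 = 1.3162 m.
Velocity V = (1/n)*R^(2/3)*S^(1/2) = (1/0.014)*1.3162^(2/3)*0.0042^(1/2) = 5.5598 m/s.
Discharge Q = A * V = 15.79 * 5.5598 = 87.816 m^3/s.

87.816


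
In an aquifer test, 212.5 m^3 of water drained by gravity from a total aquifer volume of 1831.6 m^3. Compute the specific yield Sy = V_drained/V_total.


Specific yield Sy = Volume drained / Total volume.
Sy = 212.5 / 1831.6
   = 0.116.

0.116


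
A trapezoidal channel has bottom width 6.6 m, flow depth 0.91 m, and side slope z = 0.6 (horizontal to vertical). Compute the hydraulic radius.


For a trapezoidal section with side slope z:
A = (b + z*y)*y = (6.6 + 0.6*0.91)*0.91 = 6.503 m^2.
P = b + 2*y*sqrt(1 + z^2) = 6.6 + 2*0.91*sqrt(1 + 0.6^2) = 8.722 m.
R = A/P = 6.503 / 8.722 = 0.7455 m.

0.7455


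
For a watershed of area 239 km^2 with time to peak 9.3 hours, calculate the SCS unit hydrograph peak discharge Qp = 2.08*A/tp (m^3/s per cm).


SCS formula: Qp = 2.08 * A / tp.
Qp = 2.08 * 239 / 9.3
   = 497.12 / 9.3
   = 53.45 m^3/s per cm.

53.45


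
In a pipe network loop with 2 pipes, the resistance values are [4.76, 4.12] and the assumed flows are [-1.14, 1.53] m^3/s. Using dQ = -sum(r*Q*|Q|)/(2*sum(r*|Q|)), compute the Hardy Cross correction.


Numerator terms (r*Q*|Q|): 4.76*-1.14*|-1.14| = -6.1861; 4.12*1.53*|1.53| = 9.6445.
Sum of numerator = 3.4584.
Denominator terms (r*|Q|): 4.76*|-1.14| = 5.4264; 4.12*|1.53| = 6.3036.
2 * sum of denominator = 2 * 11.73 = 23.46.
dQ = -3.4584 / 23.46 = -0.1474 m^3/s.

-0.1474


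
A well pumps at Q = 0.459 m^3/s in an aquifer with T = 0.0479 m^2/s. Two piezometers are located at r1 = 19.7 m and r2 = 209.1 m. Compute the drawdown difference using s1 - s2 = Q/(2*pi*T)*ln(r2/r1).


Thiem equation: s1 - s2 = Q/(2*pi*T) * ln(r2/r1).
ln(r2/r1) = ln(209.1/19.7) = 2.3622.
Q/(2*pi*T) = 0.459 / (2*pi*0.0479) = 0.459 / 0.301 = 1.5251.
s1 - s2 = 1.5251 * 2.3622 = 3.6026 m.

3.6026


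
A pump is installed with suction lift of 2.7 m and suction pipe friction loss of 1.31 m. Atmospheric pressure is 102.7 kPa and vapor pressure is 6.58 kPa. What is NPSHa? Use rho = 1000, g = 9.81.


NPSHa = p_atm/(rho*g) - z_s - hf_s - p_vap/(rho*g).
p_atm/(rho*g) = 102.7*1000 / (1000*9.81) = 10.469 m.
p_vap/(rho*g) = 6.58*1000 / (1000*9.81) = 0.671 m.
NPSHa = 10.469 - 2.7 - 1.31 - 0.671
      = 5.79 m.

5.79


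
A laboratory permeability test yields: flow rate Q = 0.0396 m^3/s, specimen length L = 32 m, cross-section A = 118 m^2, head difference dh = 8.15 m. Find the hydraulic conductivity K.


From K = Q*L / (A*dh):
Numerator: Q*L = 0.0396 * 32 = 1.2672.
Denominator: A*dh = 118 * 8.15 = 961.7.
K = 1.2672 / 961.7 = 0.001318 m/s.

0.001318


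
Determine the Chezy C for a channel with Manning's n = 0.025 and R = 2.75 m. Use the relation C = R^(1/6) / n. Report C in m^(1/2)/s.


The Chezy coefficient relates to Manning's n through C = R^(1/6) / n.
R^(1/6) = 2.75^(1/6) = 1.183647.
C = 1.183647 / 0.025 = 47.35 m^(1/2)/s.

47.35


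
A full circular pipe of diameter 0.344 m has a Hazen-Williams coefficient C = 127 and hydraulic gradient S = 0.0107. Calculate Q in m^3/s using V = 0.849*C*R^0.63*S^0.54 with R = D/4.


For a full circular pipe, R = D/4 = 0.344/4 = 0.086 m.
V = 0.849 * 127 * 0.086^0.63 * 0.0107^0.54
  = 0.849 * 127 * 0.213174 * 0.086271
  = 1.983 m/s.
Pipe area A = pi*D^2/4 = pi*0.344^2/4 = 0.0929 m^2.
Q = A * V = 0.0929 * 1.983 = 0.1843 m^3/s.

0.1843


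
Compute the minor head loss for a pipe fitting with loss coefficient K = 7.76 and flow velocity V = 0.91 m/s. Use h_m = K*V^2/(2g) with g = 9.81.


Minor loss formula: h_m = K * V^2/(2g).
V^2 = 0.91^2 = 0.8281.
V^2/(2g) = 0.8281 / 19.62 = 0.0422 m.
h_m = 7.76 * 0.0422 = 0.3275 m.

0.3275


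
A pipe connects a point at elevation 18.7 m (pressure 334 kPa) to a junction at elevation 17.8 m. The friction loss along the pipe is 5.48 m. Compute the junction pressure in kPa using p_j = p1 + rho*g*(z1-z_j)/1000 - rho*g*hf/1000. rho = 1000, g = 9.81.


Junction pressure: p_j = p1 + rho*g*(z1 - z_j)/1000 - rho*g*hf/1000.
Elevation term = 1000*9.81*(18.7 - 17.8)/1000 = 8.829 kPa.
Friction term = 1000*9.81*5.48/1000 = 53.759 kPa.
p_j = 334 + 8.829 - 53.759 = 289.07 kPa.

289.07


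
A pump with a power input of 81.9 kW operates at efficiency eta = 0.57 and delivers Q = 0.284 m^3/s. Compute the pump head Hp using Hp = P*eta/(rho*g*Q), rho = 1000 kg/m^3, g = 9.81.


Pump head formula: Hp = P * eta / (rho * g * Q).
Numerator: P * eta = 81.9 * 1000 * 0.57 = 46683.0 W.
Denominator: rho * g * Q = 1000 * 9.81 * 0.284 = 2786.04.
Hp = 46683.0 / 2786.04 = 16.76 m.

16.76


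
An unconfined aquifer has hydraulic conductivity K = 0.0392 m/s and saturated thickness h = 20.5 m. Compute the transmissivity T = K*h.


Transmissivity is defined as T = K * h.
T = 0.0392 * 20.5
  = 0.8036 m^2/s.

0.8036


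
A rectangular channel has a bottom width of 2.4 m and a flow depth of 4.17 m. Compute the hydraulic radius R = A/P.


For a rectangular section:
Flow area A = b * y = 2.4 * 4.17 = 10.01 m^2.
Wetted perimeter P = b + 2y = 2.4 + 2*4.17 = 10.74 m.
Hydraulic radius R = A/P = 10.01 / 10.74 = 0.9318 m.

0.9318


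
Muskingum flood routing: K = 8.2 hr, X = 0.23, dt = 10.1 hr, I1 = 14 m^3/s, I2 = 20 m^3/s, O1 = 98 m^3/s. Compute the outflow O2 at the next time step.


Muskingum coefficients:
denom = 2*K*(1-X) + dt = 2*8.2*(1-0.23) + 10.1 = 22.728.
C0 = (dt - 2*K*X)/denom = (10.1 - 2*8.2*0.23)/22.728 = 0.2784.
C1 = (dt + 2*K*X)/denom = (10.1 + 2*8.2*0.23)/22.728 = 0.6103.
C2 = (2*K*(1-X) - dt)/denom = 0.1112.
O2 = C0*I2 + C1*I1 + C2*O1
   = 0.2784*20 + 0.6103*14 + 0.1112*98
   = 25.01 m^3/s.

25.01


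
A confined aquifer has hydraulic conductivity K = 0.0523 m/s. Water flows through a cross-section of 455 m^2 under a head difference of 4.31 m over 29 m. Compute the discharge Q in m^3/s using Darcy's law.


Darcy's law: Q = K * A * i, where i = dh/L.
Hydraulic gradient i = 4.31 / 29 = 0.148621.
Q = 0.0523 * 455 * 0.148621
  = 3.5367 m^3/s.

3.5367


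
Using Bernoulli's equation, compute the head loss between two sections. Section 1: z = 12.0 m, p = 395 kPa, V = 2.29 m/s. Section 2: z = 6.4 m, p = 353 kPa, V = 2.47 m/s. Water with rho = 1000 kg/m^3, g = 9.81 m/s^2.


Total head at each section: H = z + p/(rho*g) + V^2/(2g).
H1 = 12.0 + 395*1000/(1000*9.81) + 2.29^2/(2*9.81)
   = 12.0 + 40.265 + 0.2673
   = 52.532 m.
H2 = 6.4 + 353*1000/(1000*9.81) + 2.47^2/(2*9.81)
   = 6.4 + 35.984 + 0.311
   = 42.695 m.
h_L = H1 - H2 = 52.532 - 42.695 = 9.838 m.

9.838


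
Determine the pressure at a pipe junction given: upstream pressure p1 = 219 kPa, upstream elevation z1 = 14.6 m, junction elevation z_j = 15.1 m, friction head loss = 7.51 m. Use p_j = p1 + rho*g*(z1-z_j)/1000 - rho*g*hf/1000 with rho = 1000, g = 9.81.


Junction pressure: p_j = p1 + rho*g*(z1 - z_j)/1000 - rho*g*hf/1000.
Elevation term = 1000*9.81*(14.6 - 15.1)/1000 = -4.905 kPa.
Friction term = 1000*9.81*7.51/1000 = 73.673 kPa.
p_j = 219 + -4.905 - 73.673 = 140.42 kPa.

140.42


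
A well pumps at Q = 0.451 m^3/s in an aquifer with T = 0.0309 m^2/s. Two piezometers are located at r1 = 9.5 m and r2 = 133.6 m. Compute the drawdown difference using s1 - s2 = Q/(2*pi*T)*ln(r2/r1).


Thiem equation: s1 - s2 = Q/(2*pi*T) * ln(r2/r1).
ln(r2/r1) = ln(133.6/9.5) = 2.6436.
Q/(2*pi*T) = 0.451 / (2*pi*0.0309) = 0.451 / 0.1942 = 2.3229.
s1 - s2 = 2.3229 * 2.6436 = 6.1408 m.

6.1408


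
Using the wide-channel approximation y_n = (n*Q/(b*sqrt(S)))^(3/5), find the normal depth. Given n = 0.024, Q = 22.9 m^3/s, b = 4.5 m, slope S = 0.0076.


We use the wide-channel approximation y_n = (n*Q/(b*sqrt(S)))^(3/5).
sqrt(S) = sqrt(0.0076) = 0.087178.
Numerator: n*Q = 0.024 * 22.9 = 0.5496.
Denominator: b*sqrt(S) = 4.5 * 0.087178 = 0.392301.
arg = 1.401.
y_n = 1.401^(3/5) = 1.2242 m.

1.2242


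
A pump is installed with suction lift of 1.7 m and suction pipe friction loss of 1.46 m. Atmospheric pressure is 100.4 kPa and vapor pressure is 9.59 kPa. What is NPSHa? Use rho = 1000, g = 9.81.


NPSHa = p_atm/(rho*g) - z_s - hf_s - p_vap/(rho*g).
p_atm/(rho*g) = 100.4*1000 / (1000*9.81) = 10.234 m.
p_vap/(rho*g) = 9.59*1000 / (1000*9.81) = 0.978 m.
NPSHa = 10.234 - 1.7 - 1.46 - 0.978
      = 6.1 m.

6.1


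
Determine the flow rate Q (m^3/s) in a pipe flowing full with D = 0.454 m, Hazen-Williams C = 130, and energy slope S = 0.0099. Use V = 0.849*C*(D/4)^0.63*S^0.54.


For a full circular pipe, R = D/4 = 0.454/4 = 0.1135 m.
V = 0.849 * 130 * 0.1135^0.63 * 0.0099^0.54
  = 0.849 * 130 * 0.253891 * 0.082726
  = 2.3181 m/s.
Pipe area A = pi*D^2/4 = pi*0.454^2/4 = 0.1619 m^2.
Q = A * V = 0.1619 * 2.3181 = 0.3753 m^3/s.

0.3753


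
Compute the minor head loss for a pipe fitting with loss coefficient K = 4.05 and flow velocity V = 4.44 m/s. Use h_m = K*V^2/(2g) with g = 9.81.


Minor loss formula: h_m = K * V^2/(2g).
V^2 = 4.44^2 = 19.7136.
V^2/(2g) = 19.7136 / 19.62 = 1.0048 m.
h_m = 4.05 * 1.0048 = 4.0693 m.

4.0693


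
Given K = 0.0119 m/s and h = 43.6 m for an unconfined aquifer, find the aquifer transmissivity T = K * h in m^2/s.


Transmissivity is defined as T = K * h.
T = 0.0119 * 43.6
  = 0.5188 m^2/s.

0.5188


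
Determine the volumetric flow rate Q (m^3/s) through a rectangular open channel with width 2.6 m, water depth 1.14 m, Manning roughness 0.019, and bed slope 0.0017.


For a rectangular channel, the cross-sectional area A = b * y = 2.6 * 1.14 = 2.96 m^2.
The wetted perimeter P = b + 2y = 2.6 + 2*1.14 = 4.88 m.
Hydraulic radius R = A/P = 2.96/4.88 = 0.6074 m.
Velocity V = (1/n)*R^(2/3)*S^(1/2) = (1/0.019)*0.6074^(2/3)*0.0017^(1/2) = 1.5564 m/s.
Discharge Q = A * V = 2.96 * 1.5564 = 4.613 m^3/s.

4.613


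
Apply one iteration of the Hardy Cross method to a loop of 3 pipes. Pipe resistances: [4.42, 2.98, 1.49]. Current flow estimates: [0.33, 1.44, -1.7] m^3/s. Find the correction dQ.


Numerator terms (r*Q*|Q|): 4.42*0.33*|0.33| = 0.4813; 2.98*1.44*|1.44| = 6.1793; 1.49*-1.7*|-1.7| = -4.3061.
Sum of numerator = 2.3546.
Denominator terms (r*|Q|): 4.42*|0.33| = 1.4586; 2.98*|1.44| = 4.2912; 1.49*|-1.7| = 2.533.
2 * sum of denominator = 2 * 8.2828 = 16.5656.
dQ = -2.3546 / 16.5656 = -0.1421 m^3/s.

-0.1421


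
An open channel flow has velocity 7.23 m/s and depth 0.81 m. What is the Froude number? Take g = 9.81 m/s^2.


The Froude number is defined as Fr = V / sqrt(g*y).
g*y = 9.81 * 0.81 = 7.9461.
sqrt(g*y) = sqrt(7.9461) = 2.8189.
Fr = 7.23 / 2.8189 = 2.5648.

2.5648


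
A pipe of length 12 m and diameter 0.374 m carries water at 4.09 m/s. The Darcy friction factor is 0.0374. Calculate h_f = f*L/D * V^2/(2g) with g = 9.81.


Darcy-Weisbach equation: h_f = f * (L/D) * V^2/(2g).
f * L/D = 0.0374 * 12/0.374 = 1.2.
V^2/(2g) = 4.09^2 / (2*9.81) = 16.7281 / 19.62 = 0.8526 m.
h_f = 1.2 * 0.8526 = 1.023 m.

1.023


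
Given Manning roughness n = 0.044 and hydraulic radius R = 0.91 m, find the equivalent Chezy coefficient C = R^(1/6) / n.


The Chezy coefficient relates to Manning's n through C = R^(1/6) / n.
R^(1/6) = 0.91^(1/6) = 0.984404.
C = 0.984404 / 0.044 = 22.37 m^(1/2)/s.

22.37


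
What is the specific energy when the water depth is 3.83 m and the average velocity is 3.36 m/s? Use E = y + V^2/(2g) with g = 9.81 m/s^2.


Specific energy E = y + V^2/(2g).
Velocity head = V^2/(2g) = 3.36^2 / (2*9.81) = 11.2896 / 19.62 = 0.5754 m.
E = 3.83 + 0.5754 = 4.4054 m.

4.4054


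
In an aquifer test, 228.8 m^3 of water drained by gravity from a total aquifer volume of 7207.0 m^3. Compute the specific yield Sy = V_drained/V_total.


Specific yield Sy = Volume drained / Total volume.
Sy = 228.8 / 7207.0
   = 0.0317.

0.0317


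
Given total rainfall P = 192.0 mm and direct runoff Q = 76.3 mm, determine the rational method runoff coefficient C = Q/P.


The runoff coefficient C = runoff depth / rainfall depth.
C = 76.3 / 192.0
  = 0.3974.

0.3974


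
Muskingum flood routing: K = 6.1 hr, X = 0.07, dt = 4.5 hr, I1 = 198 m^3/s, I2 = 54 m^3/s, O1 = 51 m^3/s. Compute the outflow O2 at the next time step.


Muskingum coefficients:
denom = 2*K*(1-X) + dt = 2*6.1*(1-0.07) + 4.5 = 15.846.
C0 = (dt - 2*K*X)/denom = (4.5 - 2*6.1*0.07)/15.846 = 0.2301.
C1 = (dt + 2*K*X)/denom = (4.5 + 2*6.1*0.07)/15.846 = 0.3379.
C2 = (2*K*(1-X) - dt)/denom = 0.432.
O2 = C0*I2 + C1*I1 + C2*O1
   = 0.2301*54 + 0.3379*198 + 0.432*51
   = 101.36 m^3/s.

101.36


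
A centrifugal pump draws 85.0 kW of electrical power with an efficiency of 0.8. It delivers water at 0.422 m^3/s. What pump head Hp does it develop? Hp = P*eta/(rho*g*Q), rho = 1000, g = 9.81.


Pump head formula: Hp = P * eta / (rho * g * Q).
Numerator: P * eta = 85.0 * 1000 * 0.8 = 68000.0 W.
Denominator: rho * g * Q = 1000 * 9.81 * 0.422 = 4139.82.
Hp = 68000.0 / 4139.82 = 16.43 m.

16.43


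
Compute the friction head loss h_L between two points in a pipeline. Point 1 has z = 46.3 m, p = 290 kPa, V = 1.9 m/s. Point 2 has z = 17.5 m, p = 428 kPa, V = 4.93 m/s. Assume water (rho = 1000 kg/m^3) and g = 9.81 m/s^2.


Total head at each section: H = z + p/(rho*g) + V^2/(2g).
H1 = 46.3 + 290*1000/(1000*9.81) + 1.9^2/(2*9.81)
   = 46.3 + 29.562 + 0.184
   = 76.046 m.
H2 = 17.5 + 428*1000/(1000*9.81) + 4.93^2/(2*9.81)
   = 17.5 + 43.629 + 1.2388
   = 62.368 m.
h_L = H1 - H2 = 76.046 - 62.368 = 13.678 m.

13.678


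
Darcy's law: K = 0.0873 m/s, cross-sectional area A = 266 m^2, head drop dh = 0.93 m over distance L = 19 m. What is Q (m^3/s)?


Darcy's law: Q = K * A * i, where i = dh/L.
Hydraulic gradient i = 0.93 / 19 = 0.048947.
Q = 0.0873 * 266 * 0.048947
  = 1.1366 m^3/s.

1.1366


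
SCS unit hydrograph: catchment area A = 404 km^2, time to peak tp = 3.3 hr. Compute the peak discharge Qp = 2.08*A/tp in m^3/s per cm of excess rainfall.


SCS formula: Qp = 2.08 * A / tp.
Qp = 2.08 * 404 / 3.3
   = 840.32 / 3.3
   = 254.64 m^3/s per cm.

254.64


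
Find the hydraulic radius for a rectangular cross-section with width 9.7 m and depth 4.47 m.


For a rectangular section:
Flow area A = b * y = 9.7 * 4.47 = 43.36 m^2.
Wetted perimeter P = b + 2y = 9.7 + 2*4.47 = 18.64 m.
Hydraulic radius R = A/P = 43.36 / 18.64 = 2.3261 m.

2.3261


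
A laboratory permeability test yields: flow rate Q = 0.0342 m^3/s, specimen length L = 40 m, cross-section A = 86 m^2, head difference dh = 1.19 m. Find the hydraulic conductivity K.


From K = Q*L / (A*dh):
Numerator: Q*L = 0.0342 * 40 = 1.368.
Denominator: A*dh = 86 * 1.19 = 102.34.
K = 1.368 / 102.34 = 0.013367 m/s.

0.013367


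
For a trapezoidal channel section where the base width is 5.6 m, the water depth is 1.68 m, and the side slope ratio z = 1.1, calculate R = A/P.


For a trapezoidal section with side slope z:
A = (b + z*y)*y = (5.6 + 1.1*1.68)*1.68 = 12.513 m^2.
P = b + 2*y*sqrt(1 + z^2) = 5.6 + 2*1.68*sqrt(1 + 1.1^2) = 10.595 m.
R = A/P = 12.513 / 10.595 = 1.181 m.

1.181


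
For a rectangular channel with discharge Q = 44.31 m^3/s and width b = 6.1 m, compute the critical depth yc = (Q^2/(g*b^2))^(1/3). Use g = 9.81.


Using yc = (Q^2 / (g * b^2))^(1/3):
Q^2 = 44.31^2 = 1963.38.
g * b^2 = 9.81 * 6.1^2 = 9.81 * 37.21 = 365.03.
Q^2 / (g*b^2) = 1963.38 / 365.03 = 5.3787.
yc = 5.3787^(1/3) = 1.7521 m.

1.7521


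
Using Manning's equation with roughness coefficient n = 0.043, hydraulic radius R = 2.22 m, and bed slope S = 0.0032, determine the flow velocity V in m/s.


Manning's equation gives V = (1/n) * R^(2/3) * S^(1/2).
First, compute R^(2/3) = 2.22^(2/3) = 1.7018.
Next, S^(1/2) = 0.0032^(1/2) = 0.056569.
Then 1/n = 1/0.043 = 23.26.
V = 23.26 * 1.7018 * 0.056569 = 2.2388 m/s.

2.2388


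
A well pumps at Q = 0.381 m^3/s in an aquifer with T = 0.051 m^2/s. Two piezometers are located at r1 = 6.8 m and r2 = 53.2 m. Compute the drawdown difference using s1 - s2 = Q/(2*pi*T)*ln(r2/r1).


Thiem equation: s1 - s2 = Q/(2*pi*T) * ln(r2/r1).
ln(r2/r1) = ln(53.2/6.8) = 2.0571.
Q/(2*pi*T) = 0.381 / (2*pi*0.051) = 0.381 / 0.3204 = 1.189.
s1 - s2 = 1.189 * 2.0571 = 2.4459 m.

2.4459


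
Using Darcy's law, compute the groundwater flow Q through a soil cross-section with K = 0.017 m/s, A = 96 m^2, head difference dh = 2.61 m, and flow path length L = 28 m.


Darcy's law: Q = K * A * i, where i = dh/L.
Hydraulic gradient i = 2.61 / 28 = 0.093214.
Q = 0.017 * 96 * 0.093214
  = 0.1521 m^3/s.

0.1521


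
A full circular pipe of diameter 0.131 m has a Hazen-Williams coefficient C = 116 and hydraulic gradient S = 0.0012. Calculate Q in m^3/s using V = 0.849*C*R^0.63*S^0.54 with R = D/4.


For a full circular pipe, R = D/4 = 0.131/4 = 0.0328 m.
V = 0.849 * 116 * 0.0328^0.63 * 0.0012^0.54
  = 0.849 * 116 * 0.116033 * 0.02647
  = 0.3025 m/s.
Pipe area A = pi*D^2/4 = pi*0.131^2/4 = 0.0135 m^2.
Q = A * V = 0.0135 * 0.3025 = 0.0041 m^3/s.

0.0041


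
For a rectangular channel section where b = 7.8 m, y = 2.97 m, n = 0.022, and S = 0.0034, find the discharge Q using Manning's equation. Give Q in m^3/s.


For a rectangular channel, the cross-sectional area A = b * y = 7.8 * 2.97 = 23.17 m^2.
The wetted perimeter P = b + 2y = 7.8 + 2*2.97 = 13.74 m.
Hydraulic radius R = A/P = 23.17/13.74 = 1.686 m.
Velocity V = (1/n)*R^(2/3)*S^(1/2) = (1/0.022)*1.686^(2/3)*0.0034^(1/2) = 3.7546 m/s.
Discharge Q = A * V = 23.17 * 3.7546 = 86.978 m^3/s.

86.978


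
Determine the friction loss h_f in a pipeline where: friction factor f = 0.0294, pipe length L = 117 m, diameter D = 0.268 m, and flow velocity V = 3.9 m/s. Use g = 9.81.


Darcy-Weisbach equation: h_f = f * (L/D) * V^2/(2g).
f * L/D = 0.0294 * 117/0.268 = 12.8351.
V^2/(2g) = 3.9^2 / (2*9.81) = 15.21 / 19.62 = 0.7752 m.
h_f = 12.8351 * 0.7752 = 9.95 m.

9.95


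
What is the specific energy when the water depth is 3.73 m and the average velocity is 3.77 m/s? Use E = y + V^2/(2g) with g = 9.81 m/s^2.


Specific energy E = y + V^2/(2g).
Velocity head = V^2/(2g) = 3.77^2 / (2*9.81) = 14.2129 / 19.62 = 0.7244 m.
E = 3.73 + 0.7244 = 4.4544 m.

4.4544


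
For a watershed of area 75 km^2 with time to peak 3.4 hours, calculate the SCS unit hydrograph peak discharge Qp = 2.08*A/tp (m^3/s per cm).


SCS formula: Qp = 2.08 * A / tp.
Qp = 2.08 * 75 / 3.4
   = 156.0 / 3.4
   = 45.88 m^3/s per cm.

45.88


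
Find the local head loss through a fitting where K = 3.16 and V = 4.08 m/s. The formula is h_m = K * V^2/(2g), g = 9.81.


Minor loss formula: h_m = K * V^2/(2g).
V^2 = 4.08^2 = 16.6464.
V^2/(2g) = 16.6464 / 19.62 = 0.8484 m.
h_m = 3.16 * 0.8484 = 2.6811 m.

2.6811


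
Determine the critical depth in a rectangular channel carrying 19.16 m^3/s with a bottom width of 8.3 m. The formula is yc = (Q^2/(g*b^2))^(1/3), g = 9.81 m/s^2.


Using yc = (Q^2 / (g * b^2))^(1/3):
Q^2 = 19.16^2 = 367.11.
g * b^2 = 9.81 * 8.3^2 = 9.81 * 68.89 = 675.81.
Q^2 / (g*b^2) = 367.11 / 675.81 = 0.5432.
yc = 0.5432^(1/3) = 0.8159 m.

0.8159


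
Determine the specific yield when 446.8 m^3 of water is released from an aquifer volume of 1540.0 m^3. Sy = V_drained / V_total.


Specific yield Sy = Volume drained / Total volume.
Sy = 446.8 / 1540.0
   = 0.2901.

0.2901


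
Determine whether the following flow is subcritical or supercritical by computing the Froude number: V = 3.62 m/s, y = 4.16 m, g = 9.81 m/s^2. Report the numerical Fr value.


The Froude number is defined as Fr = V / sqrt(g*y).
g*y = 9.81 * 4.16 = 40.8096.
sqrt(g*y) = sqrt(40.8096) = 6.3882.
Fr = 3.62 / 6.3882 = 0.5667.
Since Fr < 1, the flow is subcritical.

0.5667


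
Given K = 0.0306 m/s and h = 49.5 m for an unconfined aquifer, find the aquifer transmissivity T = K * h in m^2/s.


Transmissivity is defined as T = K * h.
T = 0.0306 * 49.5
  = 1.5147 m^2/s.

1.5147


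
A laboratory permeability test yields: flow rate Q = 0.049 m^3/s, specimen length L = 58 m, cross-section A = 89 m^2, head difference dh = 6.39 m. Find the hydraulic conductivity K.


From K = Q*L / (A*dh):
Numerator: Q*L = 0.049 * 58 = 2.842.
Denominator: A*dh = 89 * 6.39 = 568.71.
K = 2.842 / 568.71 = 0.004997 m/s.

0.004997


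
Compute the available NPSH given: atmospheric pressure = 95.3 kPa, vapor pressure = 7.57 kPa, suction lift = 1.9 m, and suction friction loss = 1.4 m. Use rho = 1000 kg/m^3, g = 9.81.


NPSHa = p_atm/(rho*g) - z_s - hf_s - p_vap/(rho*g).
p_atm/(rho*g) = 95.3*1000 / (1000*9.81) = 9.715 m.
p_vap/(rho*g) = 7.57*1000 / (1000*9.81) = 0.772 m.
NPSHa = 9.715 - 1.9 - 1.4 - 0.772
      = 5.64 m.

5.64


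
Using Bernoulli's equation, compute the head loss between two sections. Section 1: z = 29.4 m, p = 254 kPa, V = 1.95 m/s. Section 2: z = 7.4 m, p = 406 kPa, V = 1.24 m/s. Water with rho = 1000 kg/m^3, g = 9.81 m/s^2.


Total head at each section: H = z + p/(rho*g) + V^2/(2g).
H1 = 29.4 + 254*1000/(1000*9.81) + 1.95^2/(2*9.81)
   = 29.4 + 25.892 + 0.1938
   = 55.486 m.
H2 = 7.4 + 406*1000/(1000*9.81) + 1.24^2/(2*9.81)
   = 7.4 + 41.386 + 0.0784
   = 48.865 m.
h_L = H1 - H2 = 55.486 - 48.865 = 6.621 m.

6.621
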